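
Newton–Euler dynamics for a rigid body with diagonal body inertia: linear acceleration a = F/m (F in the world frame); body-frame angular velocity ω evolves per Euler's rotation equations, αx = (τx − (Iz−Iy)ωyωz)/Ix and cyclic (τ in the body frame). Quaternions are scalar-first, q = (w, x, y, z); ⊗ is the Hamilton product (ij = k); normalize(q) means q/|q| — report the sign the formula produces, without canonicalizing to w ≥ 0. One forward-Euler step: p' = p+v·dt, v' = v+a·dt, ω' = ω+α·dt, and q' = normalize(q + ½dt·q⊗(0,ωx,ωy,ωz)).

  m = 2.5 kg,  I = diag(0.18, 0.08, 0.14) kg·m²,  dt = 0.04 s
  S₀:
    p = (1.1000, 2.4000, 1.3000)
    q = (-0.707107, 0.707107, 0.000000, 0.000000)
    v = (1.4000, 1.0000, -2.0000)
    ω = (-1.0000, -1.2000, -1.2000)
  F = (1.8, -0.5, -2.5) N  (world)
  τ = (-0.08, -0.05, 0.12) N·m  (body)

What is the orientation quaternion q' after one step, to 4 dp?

2q̇ = q⊗(0,ω) = (0.7071070, 0.7071070, 1.6970568, 0.0000000)
q + ½dt·q⊗(0,ω), renormalized = (-0.6924, 0.7207, 0.0339, 0.0000)

q' = (-0.6924, 0.7207, 0.0339, 0.0000)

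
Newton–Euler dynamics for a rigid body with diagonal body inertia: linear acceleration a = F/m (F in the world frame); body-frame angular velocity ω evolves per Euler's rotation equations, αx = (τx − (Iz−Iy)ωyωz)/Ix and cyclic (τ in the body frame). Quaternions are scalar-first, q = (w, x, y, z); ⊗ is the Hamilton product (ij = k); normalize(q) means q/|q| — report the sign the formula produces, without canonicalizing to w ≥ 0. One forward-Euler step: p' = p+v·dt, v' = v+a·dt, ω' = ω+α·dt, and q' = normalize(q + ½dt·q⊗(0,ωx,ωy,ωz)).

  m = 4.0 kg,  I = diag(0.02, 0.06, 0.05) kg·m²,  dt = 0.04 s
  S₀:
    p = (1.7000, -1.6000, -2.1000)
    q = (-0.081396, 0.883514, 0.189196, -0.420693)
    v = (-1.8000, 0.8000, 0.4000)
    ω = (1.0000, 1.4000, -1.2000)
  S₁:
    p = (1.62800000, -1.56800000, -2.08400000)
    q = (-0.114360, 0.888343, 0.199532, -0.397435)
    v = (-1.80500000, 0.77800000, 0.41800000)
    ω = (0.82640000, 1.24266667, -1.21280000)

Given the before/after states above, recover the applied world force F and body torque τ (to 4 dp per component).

Δω = ω₁−ω₀ = (-0.17360000, -0.15733333, -0.01280000)
gyro term ω₀×Iω₀ = (0.0168, 0.0360, 0.0560)
applied torque τ = (-0.0700, -0.2000, 0.0400)
Δv = v₁−v₀ = (-0.00500000, -0.02200000, 0.01800000)
applied force F = (-0.5000, -2.2000, 1.8000)

F = (-0.5000, -2.2000, 1.8000)
τ = (-0.0700, -0.2000, 0.0400)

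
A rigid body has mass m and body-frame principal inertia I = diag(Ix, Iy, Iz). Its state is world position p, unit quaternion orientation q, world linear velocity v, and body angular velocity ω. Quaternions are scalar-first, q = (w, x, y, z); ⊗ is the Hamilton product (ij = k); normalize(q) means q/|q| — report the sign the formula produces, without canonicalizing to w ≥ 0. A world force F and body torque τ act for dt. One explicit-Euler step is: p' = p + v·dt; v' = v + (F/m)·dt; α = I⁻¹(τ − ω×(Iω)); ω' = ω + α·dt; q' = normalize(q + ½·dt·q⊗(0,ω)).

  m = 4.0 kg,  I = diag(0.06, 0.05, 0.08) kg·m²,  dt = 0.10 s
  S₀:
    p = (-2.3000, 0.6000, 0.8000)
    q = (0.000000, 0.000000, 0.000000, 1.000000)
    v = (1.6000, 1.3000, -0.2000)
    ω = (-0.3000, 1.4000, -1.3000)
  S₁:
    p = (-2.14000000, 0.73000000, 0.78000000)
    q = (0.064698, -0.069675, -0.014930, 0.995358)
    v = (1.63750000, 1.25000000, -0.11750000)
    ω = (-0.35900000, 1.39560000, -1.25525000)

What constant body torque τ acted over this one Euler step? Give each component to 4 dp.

τ = (-0.0900, -0.0100, 0.0400)

Δω = ω₁−ω₀ = (-0.05900000, -0.00440000, 0.04475000)
gyro term ω₀×Iω₀ = (-0.0546, -0.0078, 0.0042)
τ = I·(Δω/dt) + ω₀×(Iω₀) = (-0.0900, -0.0100, 0.0400)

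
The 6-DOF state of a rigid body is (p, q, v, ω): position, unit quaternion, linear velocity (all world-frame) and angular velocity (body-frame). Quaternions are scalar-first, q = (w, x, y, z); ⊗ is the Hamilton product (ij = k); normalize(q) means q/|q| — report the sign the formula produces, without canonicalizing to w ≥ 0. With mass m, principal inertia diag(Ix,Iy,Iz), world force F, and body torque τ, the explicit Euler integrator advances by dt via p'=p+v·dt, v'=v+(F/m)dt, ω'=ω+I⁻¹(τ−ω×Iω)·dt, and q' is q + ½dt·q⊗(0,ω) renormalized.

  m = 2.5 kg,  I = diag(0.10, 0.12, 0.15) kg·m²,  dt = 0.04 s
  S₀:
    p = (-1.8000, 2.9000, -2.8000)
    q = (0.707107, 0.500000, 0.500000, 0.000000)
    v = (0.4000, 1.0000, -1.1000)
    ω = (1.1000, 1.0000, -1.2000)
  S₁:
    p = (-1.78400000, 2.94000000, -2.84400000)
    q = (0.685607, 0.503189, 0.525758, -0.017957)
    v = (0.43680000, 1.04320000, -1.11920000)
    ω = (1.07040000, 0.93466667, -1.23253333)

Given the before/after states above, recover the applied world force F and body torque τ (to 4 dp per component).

F = (2.3000, 2.7000, -1.2000)
τ = (-0.1100, -0.1300, -0.1000)

rate change Δω = (-0.02960000, -0.06533333, -0.03253333)
gyro term ω₀×Iω₀ = (-0.0360, 0.0660, 0.0220)
applied torque τ = (-0.1100, -0.1300, -0.1000)
v₁ − v₀ = (0.03680000, 0.04320000, -0.01920000)
applied force F = (2.3000, 2.7000, -1.2000)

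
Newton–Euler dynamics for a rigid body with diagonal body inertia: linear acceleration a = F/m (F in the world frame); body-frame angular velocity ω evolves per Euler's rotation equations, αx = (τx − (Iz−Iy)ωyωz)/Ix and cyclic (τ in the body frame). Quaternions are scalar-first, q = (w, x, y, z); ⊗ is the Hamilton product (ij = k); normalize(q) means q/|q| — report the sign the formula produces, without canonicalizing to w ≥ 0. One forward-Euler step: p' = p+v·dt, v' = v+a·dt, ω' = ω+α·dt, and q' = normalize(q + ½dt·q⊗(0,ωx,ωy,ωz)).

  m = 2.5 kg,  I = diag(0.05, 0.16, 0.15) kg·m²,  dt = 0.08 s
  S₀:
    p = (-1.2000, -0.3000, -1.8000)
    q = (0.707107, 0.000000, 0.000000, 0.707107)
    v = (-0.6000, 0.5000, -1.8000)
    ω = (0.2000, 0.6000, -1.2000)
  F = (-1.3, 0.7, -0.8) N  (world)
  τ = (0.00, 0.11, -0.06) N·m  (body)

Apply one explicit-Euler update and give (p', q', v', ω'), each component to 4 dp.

a = (-0.5200, 0.2800, -0.3200)
p + v·dt = (-1.2480, -0.2600, -1.9440)
v' = v + a·dt = (-0.6416, 0.5224, -1.8256)
gyro term ω×Iω = (0.0072, 0.0240, 0.0132)
(τ − ω×Iω)/I = (-0.1440, 0.5375, -0.4880)
ω' = ω + α·dt = (0.1885, 0.6430, -1.2390)
2q̇ = q⊗(0,ω) = (0.8485284, -0.2828428, 0.5656856, -0.8485284)
updated quaternion q' = (0.7400, -0.0113, 0.0226, 0.6722)

p' = (-1.2480, -0.2600, -1.9440)
q' = (0.7400, -0.0113, 0.0226, 0.6722)
v' = (-0.6416, 0.5224, -1.8256)
ω' = (0.1885, 0.6430, -1.2390)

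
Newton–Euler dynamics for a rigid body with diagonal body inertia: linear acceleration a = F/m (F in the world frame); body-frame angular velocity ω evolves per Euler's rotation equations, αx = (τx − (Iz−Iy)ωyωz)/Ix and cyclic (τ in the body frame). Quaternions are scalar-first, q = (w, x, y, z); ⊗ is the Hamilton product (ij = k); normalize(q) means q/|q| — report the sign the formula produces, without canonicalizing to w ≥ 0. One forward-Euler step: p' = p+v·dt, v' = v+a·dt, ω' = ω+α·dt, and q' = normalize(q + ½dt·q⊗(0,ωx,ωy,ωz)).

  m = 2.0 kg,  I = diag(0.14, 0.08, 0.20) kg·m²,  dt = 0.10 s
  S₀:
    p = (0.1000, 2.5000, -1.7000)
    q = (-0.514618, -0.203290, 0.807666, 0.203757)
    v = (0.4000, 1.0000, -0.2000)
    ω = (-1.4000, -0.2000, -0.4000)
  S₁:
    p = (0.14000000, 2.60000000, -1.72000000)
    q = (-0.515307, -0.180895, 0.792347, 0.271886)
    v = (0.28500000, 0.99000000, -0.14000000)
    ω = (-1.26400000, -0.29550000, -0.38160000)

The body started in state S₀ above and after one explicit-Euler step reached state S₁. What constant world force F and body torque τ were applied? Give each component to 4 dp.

velocity change Δv = (-0.11500000, -0.01000000, 0.06000000)
applied force F = (-2.3000, -0.2000, 1.2000)
Δω = ω₁−ω₀ = (0.13600000, -0.09550000, 0.01840000)
I·α + gyro = (0.2000, -0.1100, 0.0200)

F = (-2.3000, -0.2000, 1.2000)
τ = (0.2000, -0.1100, 0.0200)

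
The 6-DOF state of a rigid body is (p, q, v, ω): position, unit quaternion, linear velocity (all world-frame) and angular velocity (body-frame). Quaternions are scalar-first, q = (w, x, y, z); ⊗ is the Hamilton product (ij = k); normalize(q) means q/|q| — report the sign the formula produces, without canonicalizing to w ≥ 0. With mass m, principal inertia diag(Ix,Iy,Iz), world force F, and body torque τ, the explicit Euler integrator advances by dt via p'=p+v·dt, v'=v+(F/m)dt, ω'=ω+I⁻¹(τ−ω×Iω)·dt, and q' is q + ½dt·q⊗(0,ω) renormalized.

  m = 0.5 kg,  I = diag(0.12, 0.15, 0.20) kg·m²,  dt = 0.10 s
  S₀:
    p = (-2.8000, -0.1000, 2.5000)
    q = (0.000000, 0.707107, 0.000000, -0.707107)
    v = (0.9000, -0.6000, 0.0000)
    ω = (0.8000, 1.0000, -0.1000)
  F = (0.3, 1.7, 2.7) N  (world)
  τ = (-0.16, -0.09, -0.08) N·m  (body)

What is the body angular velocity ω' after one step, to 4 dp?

ω×(Iω) gyroscopic = (-0.0050, 0.0064, 0.0240)
(τ − ω×Iω)/I = (-1.2917, -0.6427, -0.5200)
new body rate ω' = (0.6708, 0.9357, -0.1520)

ω' = (0.6708, 0.9357, -0.1520)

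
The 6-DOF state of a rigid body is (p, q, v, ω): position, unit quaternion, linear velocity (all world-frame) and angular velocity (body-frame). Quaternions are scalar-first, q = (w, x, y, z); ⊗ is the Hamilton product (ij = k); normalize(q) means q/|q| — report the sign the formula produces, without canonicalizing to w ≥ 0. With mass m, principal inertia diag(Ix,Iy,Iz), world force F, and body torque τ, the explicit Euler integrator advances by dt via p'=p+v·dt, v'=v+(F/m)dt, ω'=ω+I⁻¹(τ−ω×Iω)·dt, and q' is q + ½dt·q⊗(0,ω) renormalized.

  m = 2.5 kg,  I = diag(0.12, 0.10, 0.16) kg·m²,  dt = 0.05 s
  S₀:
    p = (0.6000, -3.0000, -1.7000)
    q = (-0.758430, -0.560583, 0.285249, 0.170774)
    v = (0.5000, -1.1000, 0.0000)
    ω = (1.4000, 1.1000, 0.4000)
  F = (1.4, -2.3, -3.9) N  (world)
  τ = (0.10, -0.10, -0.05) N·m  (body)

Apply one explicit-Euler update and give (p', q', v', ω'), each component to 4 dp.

p' = (0.6250, -3.0550, -1.7000)
q' = (-0.7476, -0.5884, 0.2757, 0.1376)
v' = (0.5280, -1.1460, -0.0780)
ω' = (1.4307, 1.0612, 0.3940)

p' = p + v·dt = (0.6250, -3.0550, -1.7000)
v' = v + a·dt = (0.5280, -1.1460, -0.0780)
gyro term ω×Iω = (0.0264, -0.0224, -0.0308)
(τ − ω×Iω)/I = (0.6133, -0.7760, -0.1200)
new body rate ω' = (1.4307, 1.0612, 0.3940)
q⊗(0,ω) = (0.4027327, -1.1355538, -0.3709562, -1.3193619)
q + ½dt·q⊗(0,ω), renormalized = (-0.7476, -0.5884, 0.2757, 0.1376)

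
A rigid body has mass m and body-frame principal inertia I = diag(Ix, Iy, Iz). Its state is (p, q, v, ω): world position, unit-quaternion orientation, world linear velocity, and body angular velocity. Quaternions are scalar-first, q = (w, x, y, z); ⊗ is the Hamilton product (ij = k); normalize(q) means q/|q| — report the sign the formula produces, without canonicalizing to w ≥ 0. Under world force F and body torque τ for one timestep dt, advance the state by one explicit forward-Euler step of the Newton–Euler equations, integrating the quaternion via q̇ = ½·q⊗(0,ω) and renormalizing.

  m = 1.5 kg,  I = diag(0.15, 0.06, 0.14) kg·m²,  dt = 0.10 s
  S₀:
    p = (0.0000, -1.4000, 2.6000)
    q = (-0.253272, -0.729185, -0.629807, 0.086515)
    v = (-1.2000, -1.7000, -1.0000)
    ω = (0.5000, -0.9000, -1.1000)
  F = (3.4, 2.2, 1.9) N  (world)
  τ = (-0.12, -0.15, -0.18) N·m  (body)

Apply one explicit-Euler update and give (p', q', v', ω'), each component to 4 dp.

p' = (-0.1200, -1.5700, 2.5000)
q' = (-0.2579, -0.6950, -0.6545, 0.1486)
v' = (-0.9733, -1.5533, -0.8733)
ω' = (0.3672, -1.1408, -1.2575)

a = F/m = (2.2667, 1.4667, 1.2667)
p + v·dt = (-0.1200, -1.5700, 2.5000)
v + (F/m)dt = (-0.9733, -1.5533, -0.8733)
angular accel α = (-1.3280, -2.4083, -1.5750)
new body rate ω' = (0.3672, -1.1408, -1.2575)
q⊗(0,ω) = (-0.1070673, 0.6440152, -0.5309012, 1.2497692)
q + ½dt·q⊗(0,ω), renormalized = (-0.2579, -0.6950, -0.6545, 0.1486)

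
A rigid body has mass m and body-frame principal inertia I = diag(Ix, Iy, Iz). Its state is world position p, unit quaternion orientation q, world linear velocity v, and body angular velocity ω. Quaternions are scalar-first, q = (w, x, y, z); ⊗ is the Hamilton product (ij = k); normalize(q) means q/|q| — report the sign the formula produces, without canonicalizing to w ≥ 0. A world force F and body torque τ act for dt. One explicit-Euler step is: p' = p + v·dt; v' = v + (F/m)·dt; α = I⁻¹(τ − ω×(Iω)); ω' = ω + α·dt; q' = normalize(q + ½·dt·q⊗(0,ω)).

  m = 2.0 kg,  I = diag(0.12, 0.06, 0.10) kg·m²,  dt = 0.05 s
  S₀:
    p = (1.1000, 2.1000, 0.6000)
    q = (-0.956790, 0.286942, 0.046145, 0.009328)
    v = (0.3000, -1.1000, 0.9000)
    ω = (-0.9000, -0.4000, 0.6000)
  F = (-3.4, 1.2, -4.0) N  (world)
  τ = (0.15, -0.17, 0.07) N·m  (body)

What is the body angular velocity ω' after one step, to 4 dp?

ω' = (-0.8335, -0.5327, 0.6458)

(τ − ω×Iω)/I = (1.3300, -2.6533, 0.9160)
ω' = ω + α·dt = (-0.8335, -0.5327, 0.6458)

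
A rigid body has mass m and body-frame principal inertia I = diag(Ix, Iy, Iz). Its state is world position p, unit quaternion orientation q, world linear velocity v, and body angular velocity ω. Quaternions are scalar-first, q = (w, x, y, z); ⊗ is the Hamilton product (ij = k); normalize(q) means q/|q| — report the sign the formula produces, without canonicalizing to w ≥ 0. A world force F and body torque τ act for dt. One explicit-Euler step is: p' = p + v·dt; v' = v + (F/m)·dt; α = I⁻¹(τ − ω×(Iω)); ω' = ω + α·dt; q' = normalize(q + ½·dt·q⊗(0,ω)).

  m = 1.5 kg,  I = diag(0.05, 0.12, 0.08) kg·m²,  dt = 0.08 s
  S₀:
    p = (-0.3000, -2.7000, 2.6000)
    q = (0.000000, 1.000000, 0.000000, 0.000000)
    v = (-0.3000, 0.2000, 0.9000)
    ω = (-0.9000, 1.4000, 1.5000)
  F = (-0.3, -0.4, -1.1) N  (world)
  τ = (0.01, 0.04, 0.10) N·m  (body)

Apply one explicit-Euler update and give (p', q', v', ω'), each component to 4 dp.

p' = (-0.3240, -2.6840, 2.6720)
q' = (0.0359, 0.9960, -0.0598, 0.0558)
v' = (-0.3160, 0.1787, 0.8413)
ω' = (-0.7496, 1.3997, 1.6882)

new position p' = (-0.3240, -2.6840, 2.6720)
v + (F/m)dt = (-0.3160, 0.1787, 0.8413)
α = I⁻¹(τ − ω×Iω) = (1.8800, -0.0042, 2.3525)
ω' = ω + α·dt = (-0.7496, 1.3997, 1.6882)
2q̇ = q⊗(0,ω) = (0.9000000, 0.0000000, -1.5000000, 1.4000000)
updated quaternion q' = (0.0359, 0.9960, -0.0598, 0.0558)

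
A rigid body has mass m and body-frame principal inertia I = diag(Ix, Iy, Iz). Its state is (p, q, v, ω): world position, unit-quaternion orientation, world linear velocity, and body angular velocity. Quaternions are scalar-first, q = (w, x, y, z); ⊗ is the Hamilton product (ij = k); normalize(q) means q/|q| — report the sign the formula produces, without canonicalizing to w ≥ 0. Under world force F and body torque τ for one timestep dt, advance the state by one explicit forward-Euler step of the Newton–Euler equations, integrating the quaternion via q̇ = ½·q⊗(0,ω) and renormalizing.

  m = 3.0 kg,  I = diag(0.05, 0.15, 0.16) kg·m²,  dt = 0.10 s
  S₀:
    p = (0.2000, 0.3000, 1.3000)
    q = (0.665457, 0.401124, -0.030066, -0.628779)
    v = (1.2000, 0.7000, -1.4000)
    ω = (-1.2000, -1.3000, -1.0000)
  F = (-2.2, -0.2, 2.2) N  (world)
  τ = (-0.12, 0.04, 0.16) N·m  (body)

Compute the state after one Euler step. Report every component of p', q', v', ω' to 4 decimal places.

(τ − ω×Iω)/I = (-2.6600, 1.1467, 0.0250)
new body rate ω' = (-1.4660, -1.1853, -0.9975)
q⊗(0,ω) = (-0.1865160, -1.5858951, 0.2905647, -1.2229974)
q + ½dt·q⊗(0,ω), renormalized = (0.6528, 0.3202, -0.0155, -0.6864)
p' = p + v·dt = (0.3200, 0.3700, 1.1600)
v' = v + a·dt = (1.1267, 0.6933, -1.3267)

p' = (0.3200, 0.3700, 1.1600)
q' = (0.6528, 0.3202, -0.0155, -0.6864)
v' = (1.1267, 0.6933, -1.3267)
ω' = (-1.4660, -1.1853, -0.9975)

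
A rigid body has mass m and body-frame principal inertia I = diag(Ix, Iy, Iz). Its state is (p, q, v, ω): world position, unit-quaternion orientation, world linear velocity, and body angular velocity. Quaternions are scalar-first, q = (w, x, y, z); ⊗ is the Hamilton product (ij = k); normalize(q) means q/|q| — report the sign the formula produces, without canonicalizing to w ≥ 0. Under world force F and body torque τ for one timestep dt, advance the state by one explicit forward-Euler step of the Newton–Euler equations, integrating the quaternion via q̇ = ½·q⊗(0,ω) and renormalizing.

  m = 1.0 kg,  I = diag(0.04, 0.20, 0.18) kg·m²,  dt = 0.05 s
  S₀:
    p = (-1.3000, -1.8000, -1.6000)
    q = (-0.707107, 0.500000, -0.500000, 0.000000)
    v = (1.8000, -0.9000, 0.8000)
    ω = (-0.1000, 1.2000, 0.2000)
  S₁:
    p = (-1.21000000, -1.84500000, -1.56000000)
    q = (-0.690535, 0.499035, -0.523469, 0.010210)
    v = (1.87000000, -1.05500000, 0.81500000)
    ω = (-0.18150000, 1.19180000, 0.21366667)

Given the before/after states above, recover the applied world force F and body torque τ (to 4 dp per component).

F = (1.4000, -3.1000, 0.3000)
τ = (-0.0700, -0.0300, 0.0300)

Δv = v₁−v₀ = (0.07000000, -0.15500000, 0.01500000)
F = m·Δv/dt = (1.4000, -3.1000, 0.3000)
ω₁ − ω₀ = (-0.08150000, -0.00820000, 0.01366667)
τ = I·(Δω/dt) + ω₀×(Iω₀) = (-0.0700, -0.0300, 0.0300)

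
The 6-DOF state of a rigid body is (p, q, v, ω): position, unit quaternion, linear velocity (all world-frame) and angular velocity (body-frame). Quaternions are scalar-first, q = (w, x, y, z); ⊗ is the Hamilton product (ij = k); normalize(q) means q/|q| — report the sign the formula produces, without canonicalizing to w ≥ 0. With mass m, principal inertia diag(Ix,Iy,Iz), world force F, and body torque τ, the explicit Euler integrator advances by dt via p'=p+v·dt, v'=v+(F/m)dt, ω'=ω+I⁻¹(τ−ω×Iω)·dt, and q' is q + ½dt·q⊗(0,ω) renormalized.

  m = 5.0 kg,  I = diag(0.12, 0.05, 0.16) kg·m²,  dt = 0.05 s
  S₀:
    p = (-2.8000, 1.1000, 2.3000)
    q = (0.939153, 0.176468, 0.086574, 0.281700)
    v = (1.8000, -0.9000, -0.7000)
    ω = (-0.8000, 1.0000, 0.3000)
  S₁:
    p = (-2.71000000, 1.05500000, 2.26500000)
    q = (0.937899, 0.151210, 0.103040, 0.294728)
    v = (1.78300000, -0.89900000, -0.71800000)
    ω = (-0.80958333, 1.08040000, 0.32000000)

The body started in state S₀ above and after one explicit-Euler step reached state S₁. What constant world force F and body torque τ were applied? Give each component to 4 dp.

rate change Δω = (-0.00958333, 0.08040000, 0.02000000)
ω₀×(Iω₀) = (0.0330, 0.0096, 0.0560)
τ = I·(Δω/dt) + ω₀×(Iω₀) = (0.0100, 0.0900, 0.1200)
velocity change Δv = (-0.01700000, 0.00100000, -0.01800000)
m·(v₁−v₀)/dt = (-1.7000, 0.1000, -1.8000)

F = (-1.7000, 0.1000, -1.8000)
τ = (0.0100, 0.0900, 0.1200)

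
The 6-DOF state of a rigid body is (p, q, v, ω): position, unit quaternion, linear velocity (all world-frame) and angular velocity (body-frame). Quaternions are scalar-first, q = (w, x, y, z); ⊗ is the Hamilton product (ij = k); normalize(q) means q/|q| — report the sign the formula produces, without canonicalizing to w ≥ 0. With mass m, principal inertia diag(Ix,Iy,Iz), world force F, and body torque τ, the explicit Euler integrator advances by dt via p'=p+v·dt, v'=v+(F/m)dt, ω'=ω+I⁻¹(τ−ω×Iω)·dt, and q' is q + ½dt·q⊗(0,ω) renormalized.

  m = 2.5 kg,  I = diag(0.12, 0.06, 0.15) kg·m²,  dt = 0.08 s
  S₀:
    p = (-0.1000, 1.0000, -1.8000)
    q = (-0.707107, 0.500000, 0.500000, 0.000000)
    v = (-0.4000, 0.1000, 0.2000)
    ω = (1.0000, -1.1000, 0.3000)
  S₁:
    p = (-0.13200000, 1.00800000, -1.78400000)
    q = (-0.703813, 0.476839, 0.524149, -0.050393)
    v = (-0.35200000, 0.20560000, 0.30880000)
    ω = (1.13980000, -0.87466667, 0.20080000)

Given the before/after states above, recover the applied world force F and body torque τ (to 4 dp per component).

F = (1.5000, 3.3000, 3.4000)
τ = (0.1800, 0.1600, -0.1200)

rate change Δω = (0.13980000, 0.22533333, -0.09920000)
ω₀×(Iω₀) = (-0.0297, -0.0090, 0.0660)
τ = I·(Δω/dt) + ω₀×(Iω₀) = (0.1800, 0.1600, -0.1200)
Δv = v₁−v₀ = (0.04800000, 0.10560000, 0.10880000)
F = m·Δv/dt = (1.5000, 3.3000, 3.4000)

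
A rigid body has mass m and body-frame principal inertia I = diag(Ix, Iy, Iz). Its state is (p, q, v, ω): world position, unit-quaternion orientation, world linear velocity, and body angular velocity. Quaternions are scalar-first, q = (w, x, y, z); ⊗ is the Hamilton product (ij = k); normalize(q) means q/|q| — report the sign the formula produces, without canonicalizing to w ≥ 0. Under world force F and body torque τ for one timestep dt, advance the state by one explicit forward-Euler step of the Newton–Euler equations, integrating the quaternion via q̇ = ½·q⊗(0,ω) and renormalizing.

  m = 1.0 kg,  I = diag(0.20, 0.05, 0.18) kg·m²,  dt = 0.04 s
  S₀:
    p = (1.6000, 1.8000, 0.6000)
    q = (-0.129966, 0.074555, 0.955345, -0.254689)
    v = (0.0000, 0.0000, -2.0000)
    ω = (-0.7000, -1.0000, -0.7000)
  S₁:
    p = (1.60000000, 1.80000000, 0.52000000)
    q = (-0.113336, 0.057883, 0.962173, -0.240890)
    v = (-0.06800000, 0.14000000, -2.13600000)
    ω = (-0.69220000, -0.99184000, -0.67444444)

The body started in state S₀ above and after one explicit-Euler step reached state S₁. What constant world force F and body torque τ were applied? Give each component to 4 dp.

F = (-1.7000, 3.5000, -3.4000)
τ = (0.1300, 0.0200, 0.0100)

Δv = v₁−v₀ = (-0.06800000, 0.14000000, -0.13600000)
F = m·Δv/dt = (-1.7000, 3.5000, -3.4000)
Δω = ω₁−ω₀ = (0.00780000, 0.00816000, 0.02555556)
ω₀×(Iω₀) = (0.0910, 0.0098, -0.1050)
τ = I·(Δω/dt) + ω₀×(Iω₀) = (0.1300, 0.0200, 0.0100)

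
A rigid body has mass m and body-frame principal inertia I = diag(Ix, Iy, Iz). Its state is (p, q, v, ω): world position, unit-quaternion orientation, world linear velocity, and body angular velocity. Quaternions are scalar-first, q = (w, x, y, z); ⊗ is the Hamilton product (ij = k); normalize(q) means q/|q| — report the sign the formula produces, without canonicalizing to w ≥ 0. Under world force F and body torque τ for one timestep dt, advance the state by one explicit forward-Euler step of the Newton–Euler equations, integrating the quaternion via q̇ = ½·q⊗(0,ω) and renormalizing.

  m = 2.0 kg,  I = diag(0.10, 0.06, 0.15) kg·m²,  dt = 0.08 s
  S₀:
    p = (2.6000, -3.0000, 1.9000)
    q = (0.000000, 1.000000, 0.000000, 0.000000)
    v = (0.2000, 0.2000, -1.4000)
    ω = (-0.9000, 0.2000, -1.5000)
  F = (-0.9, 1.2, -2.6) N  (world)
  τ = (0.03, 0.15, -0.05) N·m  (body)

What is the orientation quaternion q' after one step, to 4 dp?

q⊗(0,ω) = (0.9000000, 0.0000000, 1.5000000, 0.2000000)
updated quaternion q' = (0.0359, 0.9975, 0.0599, 0.0080)

q' = (0.0359, 0.9975, 0.0599, 0.0080)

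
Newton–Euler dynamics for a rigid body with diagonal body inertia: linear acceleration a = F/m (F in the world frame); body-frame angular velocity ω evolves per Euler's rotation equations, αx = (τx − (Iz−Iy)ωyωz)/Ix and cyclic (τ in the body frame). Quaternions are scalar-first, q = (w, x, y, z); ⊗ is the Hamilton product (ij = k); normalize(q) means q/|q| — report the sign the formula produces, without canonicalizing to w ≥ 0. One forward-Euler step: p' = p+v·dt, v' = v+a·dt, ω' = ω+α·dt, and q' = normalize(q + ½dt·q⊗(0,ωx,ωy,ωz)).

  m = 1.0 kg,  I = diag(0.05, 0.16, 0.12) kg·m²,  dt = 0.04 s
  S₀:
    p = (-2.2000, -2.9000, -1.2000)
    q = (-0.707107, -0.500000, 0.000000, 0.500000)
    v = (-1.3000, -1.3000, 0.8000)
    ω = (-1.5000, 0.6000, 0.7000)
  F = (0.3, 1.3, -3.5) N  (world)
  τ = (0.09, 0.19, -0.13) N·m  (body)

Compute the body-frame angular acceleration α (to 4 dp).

α = (2.1360, 0.7281, -0.2583)

ω×(Iω) gyroscopic = (-0.0168, 0.0735, -0.0990)
angular accel α = (2.1360, 0.7281, -0.2583)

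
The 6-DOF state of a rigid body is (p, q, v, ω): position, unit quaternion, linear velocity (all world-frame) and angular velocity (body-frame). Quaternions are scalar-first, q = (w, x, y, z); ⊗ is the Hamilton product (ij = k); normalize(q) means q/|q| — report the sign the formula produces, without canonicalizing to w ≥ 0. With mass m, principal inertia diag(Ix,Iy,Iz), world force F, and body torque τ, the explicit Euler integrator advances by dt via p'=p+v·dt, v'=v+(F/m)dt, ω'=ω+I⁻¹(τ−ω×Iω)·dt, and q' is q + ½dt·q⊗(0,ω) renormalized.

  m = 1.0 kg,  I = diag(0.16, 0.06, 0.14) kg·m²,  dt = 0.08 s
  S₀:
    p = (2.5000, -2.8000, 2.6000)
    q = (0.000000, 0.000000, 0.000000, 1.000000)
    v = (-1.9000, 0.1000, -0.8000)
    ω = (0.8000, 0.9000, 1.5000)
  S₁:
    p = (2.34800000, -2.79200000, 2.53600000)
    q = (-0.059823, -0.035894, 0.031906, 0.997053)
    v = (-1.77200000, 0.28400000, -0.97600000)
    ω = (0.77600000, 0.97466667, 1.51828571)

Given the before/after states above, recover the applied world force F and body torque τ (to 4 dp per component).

F = (1.6000, 2.3000, -2.2000)
τ = (0.0600, 0.0800, -0.0400)

Δv = v₁−v₀ = (0.12800000, 0.18400000, -0.17600000)
m·(v₁−v₀)/dt = (1.6000, 2.3000, -2.2000)
rate change Δω = (-0.02400000, 0.07466667, 0.01828571)
I·α + gyro = (0.0600, 0.0800, -0.0400)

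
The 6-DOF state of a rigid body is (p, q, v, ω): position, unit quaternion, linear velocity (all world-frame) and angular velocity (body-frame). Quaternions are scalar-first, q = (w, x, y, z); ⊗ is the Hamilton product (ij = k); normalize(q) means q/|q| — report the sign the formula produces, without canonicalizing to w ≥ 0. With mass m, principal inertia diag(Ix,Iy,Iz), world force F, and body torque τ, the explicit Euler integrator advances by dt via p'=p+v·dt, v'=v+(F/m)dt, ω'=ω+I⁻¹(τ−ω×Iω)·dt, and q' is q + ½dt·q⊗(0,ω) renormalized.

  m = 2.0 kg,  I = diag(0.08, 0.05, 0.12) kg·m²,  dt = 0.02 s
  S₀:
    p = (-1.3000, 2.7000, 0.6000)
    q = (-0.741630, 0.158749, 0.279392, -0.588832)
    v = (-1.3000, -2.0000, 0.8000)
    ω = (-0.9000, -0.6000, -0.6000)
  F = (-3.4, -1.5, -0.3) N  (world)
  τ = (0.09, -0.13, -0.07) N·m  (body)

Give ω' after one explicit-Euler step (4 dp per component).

gyro term ω×Iω = (0.0252, -0.0216, -0.0162)
(τ − ω×Iω)/I = (0.8100, -2.1680, -0.4483)
new body rate ω' = (-0.8838, -0.6434, -0.6090)

ω' = (-0.8838, -0.6434, -0.6090)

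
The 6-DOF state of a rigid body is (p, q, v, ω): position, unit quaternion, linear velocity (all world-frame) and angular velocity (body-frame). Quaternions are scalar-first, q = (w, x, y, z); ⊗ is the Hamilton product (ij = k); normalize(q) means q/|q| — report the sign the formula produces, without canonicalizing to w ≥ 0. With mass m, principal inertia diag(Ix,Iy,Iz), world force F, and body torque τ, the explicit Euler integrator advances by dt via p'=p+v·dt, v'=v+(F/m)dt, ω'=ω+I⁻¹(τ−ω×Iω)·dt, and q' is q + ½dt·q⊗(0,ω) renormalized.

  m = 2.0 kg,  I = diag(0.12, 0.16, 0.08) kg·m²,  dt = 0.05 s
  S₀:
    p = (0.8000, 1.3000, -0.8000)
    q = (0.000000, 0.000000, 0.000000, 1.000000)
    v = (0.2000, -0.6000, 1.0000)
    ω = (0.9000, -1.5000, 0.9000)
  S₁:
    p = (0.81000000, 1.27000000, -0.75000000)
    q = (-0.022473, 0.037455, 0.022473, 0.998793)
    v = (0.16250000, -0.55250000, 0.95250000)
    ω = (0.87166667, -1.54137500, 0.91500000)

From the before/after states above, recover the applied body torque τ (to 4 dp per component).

rate change Δω = (-0.02833333, -0.04137500, 0.01500000)
applied torque τ = (0.0400, -0.1000, -0.0300)

τ = (0.0400, -0.1000, -0.0300)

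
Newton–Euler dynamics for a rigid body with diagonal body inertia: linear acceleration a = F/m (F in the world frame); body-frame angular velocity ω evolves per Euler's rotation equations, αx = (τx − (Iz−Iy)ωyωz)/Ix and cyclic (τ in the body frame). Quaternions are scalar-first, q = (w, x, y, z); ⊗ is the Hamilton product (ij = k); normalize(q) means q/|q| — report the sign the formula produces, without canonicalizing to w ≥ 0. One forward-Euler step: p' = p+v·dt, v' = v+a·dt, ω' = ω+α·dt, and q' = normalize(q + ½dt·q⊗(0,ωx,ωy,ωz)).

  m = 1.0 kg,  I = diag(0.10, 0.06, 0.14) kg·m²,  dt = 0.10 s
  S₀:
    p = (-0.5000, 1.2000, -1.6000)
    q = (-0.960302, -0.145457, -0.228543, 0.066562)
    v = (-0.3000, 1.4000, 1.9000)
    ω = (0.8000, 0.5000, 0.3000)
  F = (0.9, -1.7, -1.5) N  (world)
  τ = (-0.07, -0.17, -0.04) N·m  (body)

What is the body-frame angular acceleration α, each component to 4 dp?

α = (-0.8200, -2.6733, -0.1714)

precession coupling ω×(Iω) = (0.0120, -0.0096, -0.0160)
α = I⁻¹(τ − ω×Iω) = (-0.8200, -2.6733, -0.1714)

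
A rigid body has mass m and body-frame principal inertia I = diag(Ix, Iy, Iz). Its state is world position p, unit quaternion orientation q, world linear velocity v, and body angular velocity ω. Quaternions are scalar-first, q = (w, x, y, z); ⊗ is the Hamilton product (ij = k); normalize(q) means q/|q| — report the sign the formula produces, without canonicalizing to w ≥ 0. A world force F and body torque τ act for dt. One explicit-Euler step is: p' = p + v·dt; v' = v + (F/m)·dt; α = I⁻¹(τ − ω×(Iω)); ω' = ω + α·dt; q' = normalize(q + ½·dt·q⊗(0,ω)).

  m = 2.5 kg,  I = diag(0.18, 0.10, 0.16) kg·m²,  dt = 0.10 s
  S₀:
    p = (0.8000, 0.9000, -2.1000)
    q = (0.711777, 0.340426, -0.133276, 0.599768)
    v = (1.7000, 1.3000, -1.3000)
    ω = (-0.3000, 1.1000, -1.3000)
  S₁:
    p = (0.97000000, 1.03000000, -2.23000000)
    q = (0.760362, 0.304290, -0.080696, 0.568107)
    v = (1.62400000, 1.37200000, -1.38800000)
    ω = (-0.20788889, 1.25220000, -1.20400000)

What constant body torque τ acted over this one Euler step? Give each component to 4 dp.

τ = (0.0800, 0.1600, 0.1800)

Δω = ω₁−ω₀ = (0.09211111, 0.15220000, 0.09600000)
I·α + gyro = (0.0800, 0.1600, 0.1800)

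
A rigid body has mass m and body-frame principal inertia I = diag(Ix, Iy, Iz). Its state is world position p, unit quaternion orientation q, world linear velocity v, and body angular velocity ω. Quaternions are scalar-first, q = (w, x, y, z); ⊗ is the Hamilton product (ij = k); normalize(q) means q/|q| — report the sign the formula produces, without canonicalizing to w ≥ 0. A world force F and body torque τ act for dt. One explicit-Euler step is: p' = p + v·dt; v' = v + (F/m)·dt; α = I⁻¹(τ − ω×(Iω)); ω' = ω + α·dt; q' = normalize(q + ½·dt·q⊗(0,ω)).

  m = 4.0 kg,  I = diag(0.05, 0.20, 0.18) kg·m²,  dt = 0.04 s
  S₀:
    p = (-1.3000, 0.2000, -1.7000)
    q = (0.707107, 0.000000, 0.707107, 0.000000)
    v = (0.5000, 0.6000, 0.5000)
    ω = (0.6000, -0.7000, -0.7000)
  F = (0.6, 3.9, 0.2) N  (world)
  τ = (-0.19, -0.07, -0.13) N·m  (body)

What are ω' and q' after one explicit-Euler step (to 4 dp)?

ω' = (0.4558, -0.7249, -0.7149)
q' = (0.7168, -0.0014, 0.6970, -0.0184)

(τ − ω×Iω)/I = (-3.6040, -0.6230, -0.3722)
ω' = ω + α·dt = (0.4558, -0.7249, -0.7149)
q⊗(0,ω) = (0.4949749, -0.0707107, -0.4949749, -0.9192391)
q + ½dt·q⊗(0,ω), renormalized = (0.7168, -0.0014, 0.6970, -0.0184)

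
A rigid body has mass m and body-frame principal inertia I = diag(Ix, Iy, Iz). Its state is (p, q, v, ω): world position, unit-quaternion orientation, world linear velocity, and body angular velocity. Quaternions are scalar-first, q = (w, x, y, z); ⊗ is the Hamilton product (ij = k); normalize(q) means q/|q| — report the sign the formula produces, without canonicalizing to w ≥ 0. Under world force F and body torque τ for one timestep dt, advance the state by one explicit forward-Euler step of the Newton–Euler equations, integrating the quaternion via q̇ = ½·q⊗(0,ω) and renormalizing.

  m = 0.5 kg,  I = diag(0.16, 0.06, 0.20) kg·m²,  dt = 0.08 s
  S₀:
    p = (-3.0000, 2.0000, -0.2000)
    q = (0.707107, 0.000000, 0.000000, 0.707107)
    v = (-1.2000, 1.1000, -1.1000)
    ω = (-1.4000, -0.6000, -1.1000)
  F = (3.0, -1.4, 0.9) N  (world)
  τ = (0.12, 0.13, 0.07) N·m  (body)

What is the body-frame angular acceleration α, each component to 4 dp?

gyro term ω×Iω = (0.0924, -0.0616, -0.0840)
angular accel α = (0.1725, 3.1933, 0.7700)

α = (0.1725, 3.1933, 0.7700)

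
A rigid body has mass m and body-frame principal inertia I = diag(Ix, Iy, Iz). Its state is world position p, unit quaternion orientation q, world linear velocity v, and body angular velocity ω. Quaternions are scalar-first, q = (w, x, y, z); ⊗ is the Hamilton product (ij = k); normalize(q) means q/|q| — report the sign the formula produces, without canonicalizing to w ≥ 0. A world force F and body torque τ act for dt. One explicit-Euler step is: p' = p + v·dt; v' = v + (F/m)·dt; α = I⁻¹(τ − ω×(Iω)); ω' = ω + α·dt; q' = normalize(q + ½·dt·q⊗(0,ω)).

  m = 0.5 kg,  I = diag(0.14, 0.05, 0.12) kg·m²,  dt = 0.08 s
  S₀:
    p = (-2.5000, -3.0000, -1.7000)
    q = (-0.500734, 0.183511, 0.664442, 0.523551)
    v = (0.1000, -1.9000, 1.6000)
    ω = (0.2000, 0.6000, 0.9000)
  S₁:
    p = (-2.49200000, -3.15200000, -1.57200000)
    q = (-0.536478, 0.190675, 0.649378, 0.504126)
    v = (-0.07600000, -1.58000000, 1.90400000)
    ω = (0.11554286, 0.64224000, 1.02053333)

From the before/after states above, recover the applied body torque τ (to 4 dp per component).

Δω = ω₁−ω₀ = (-0.08445714, 0.04224000, 0.12053333)
gyro term ω₀×Iω₀ = (0.0378, 0.0036, -0.0108)
τ = I·(Δω/dt) + ω₀×(Iω₀) = (-0.1100, 0.0300, 0.1700)

τ = (-0.1100, 0.0300, 0.1700)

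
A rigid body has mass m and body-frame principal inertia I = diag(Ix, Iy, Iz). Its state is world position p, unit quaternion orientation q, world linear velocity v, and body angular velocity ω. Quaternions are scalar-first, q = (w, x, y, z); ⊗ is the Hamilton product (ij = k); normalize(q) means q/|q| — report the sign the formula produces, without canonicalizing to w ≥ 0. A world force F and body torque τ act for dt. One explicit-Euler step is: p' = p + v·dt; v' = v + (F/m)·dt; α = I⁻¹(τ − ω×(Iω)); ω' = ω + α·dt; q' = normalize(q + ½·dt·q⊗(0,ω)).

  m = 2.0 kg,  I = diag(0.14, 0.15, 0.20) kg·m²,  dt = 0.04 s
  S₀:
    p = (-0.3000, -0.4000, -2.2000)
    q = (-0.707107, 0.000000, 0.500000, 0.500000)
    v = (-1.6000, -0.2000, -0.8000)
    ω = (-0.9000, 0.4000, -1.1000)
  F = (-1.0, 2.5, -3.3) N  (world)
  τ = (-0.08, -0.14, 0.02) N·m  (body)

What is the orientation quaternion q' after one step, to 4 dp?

2q̇ = q⊗(0,ω) = (0.3500000, -0.1136037, -0.7328428, 1.2278177)
q' = normalize(q + ½dt·q⊗(0,ω)) = (-0.6998, -0.0023, 0.4851, 0.5243)

q' = (-0.6998, -0.0023, 0.4851, 0.5243)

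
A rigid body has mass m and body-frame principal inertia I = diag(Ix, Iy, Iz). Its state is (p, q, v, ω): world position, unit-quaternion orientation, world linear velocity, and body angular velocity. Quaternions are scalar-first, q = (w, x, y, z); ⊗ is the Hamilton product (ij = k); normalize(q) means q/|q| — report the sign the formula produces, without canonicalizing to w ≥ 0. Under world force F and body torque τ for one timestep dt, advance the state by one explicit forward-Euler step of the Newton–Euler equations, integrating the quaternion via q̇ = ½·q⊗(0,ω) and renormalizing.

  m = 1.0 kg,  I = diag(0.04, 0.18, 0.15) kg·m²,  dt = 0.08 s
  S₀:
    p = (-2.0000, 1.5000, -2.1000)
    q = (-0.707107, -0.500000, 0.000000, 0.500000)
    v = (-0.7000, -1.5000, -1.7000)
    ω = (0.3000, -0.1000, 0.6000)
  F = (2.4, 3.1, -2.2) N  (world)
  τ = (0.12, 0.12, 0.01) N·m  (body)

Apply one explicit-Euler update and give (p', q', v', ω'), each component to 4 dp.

linear accel F/m = (2.4000, 3.1000, -2.2000)
p' = p + v·dt = (-2.0560, 1.3800, -2.2360)
new velocity v' = (-0.5080, -1.2520, -1.8760)
ω×(Iω) gyroscopic = (0.0018, -0.0198, -0.0042)
(τ − ω×Iω)/I = (2.9550, 0.7767, 0.0947)
new body rate ω' = (0.5364, -0.0379, 0.6076)
2q̇ = q⊗(0,ω) = (-0.1500000, -0.1621321, 0.5207107, -0.3742642)
q' = normalize(q + ½dt·q⊗(0,ω)) = (-0.7128, -0.5063, 0.0208, 0.4849)

p' = (-2.0560, 1.3800, -2.2360)
q' = (-0.7128, -0.5063, 0.0208, 0.4849)
v' = (-0.5080, -1.2520, -1.8760)
ω' = (0.5364, -0.0379, 0.6076)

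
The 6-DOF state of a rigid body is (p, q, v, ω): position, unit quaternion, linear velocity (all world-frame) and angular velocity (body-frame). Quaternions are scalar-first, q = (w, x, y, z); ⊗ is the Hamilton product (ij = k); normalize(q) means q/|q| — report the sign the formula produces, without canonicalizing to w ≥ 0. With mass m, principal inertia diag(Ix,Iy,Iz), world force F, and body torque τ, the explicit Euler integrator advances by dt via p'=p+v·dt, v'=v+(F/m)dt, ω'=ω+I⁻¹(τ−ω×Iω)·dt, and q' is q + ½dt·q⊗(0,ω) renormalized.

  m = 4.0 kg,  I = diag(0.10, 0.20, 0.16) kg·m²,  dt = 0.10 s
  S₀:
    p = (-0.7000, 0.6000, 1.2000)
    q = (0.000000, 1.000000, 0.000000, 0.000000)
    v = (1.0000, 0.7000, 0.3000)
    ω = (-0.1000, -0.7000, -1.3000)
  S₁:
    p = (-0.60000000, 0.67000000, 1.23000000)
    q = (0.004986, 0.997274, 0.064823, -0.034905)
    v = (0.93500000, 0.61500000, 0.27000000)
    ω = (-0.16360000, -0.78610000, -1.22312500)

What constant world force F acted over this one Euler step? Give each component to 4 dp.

F = (-2.6000, -3.4000, -1.2000)

velocity change Δv = (-0.06500000, -0.08500000, -0.03000000)
applied force F = (-2.6000, -3.4000, -1.2000)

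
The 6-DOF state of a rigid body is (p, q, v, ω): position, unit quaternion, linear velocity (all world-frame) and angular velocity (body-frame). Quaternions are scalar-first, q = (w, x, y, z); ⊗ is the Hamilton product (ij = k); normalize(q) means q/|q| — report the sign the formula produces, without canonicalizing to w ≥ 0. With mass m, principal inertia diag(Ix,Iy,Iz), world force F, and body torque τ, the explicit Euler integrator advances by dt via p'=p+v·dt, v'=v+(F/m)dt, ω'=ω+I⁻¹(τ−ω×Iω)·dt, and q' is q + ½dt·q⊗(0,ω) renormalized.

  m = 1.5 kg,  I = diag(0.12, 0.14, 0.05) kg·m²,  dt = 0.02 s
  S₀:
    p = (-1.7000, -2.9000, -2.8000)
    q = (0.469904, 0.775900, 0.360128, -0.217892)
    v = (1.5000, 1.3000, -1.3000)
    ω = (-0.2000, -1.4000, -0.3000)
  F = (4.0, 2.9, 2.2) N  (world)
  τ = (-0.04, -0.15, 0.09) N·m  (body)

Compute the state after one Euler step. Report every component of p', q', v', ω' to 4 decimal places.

precession coupling ω×(Iω) = (-0.0378, 0.0042, 0.0056)
α = I⁻¹(τ − ω×Iω) = (-0.0183, -1.1014, 1.6880)
new body rate ω' = (-0.2004, -1.4220, -0.2662)
q⊗(0,ω) = (0.5939916, -0.5070680, -0.3815172, -1.1552056)
q' = normalize(q + ½dt·q⊗(0,ω)) = (0.4758, 0.7707, 0.3563, -0.2294)
linear accel F/m = (2.6667, 1.9333, 1.4667)
p' = p + v·dt = (-1.6700, -2.8740, -2.8260)
v + (F/m)dt = (1.5533, 1.3387, -1.2707)

p' = (-1.6700, -2.8740, -2.8260)
q' = (0.4758, 0.7707, 0.3563, -0.2294)
v' = (1.5533, 1.3387, -1.2707)
ω' = (-0.2004, -1.4220, -0.2662)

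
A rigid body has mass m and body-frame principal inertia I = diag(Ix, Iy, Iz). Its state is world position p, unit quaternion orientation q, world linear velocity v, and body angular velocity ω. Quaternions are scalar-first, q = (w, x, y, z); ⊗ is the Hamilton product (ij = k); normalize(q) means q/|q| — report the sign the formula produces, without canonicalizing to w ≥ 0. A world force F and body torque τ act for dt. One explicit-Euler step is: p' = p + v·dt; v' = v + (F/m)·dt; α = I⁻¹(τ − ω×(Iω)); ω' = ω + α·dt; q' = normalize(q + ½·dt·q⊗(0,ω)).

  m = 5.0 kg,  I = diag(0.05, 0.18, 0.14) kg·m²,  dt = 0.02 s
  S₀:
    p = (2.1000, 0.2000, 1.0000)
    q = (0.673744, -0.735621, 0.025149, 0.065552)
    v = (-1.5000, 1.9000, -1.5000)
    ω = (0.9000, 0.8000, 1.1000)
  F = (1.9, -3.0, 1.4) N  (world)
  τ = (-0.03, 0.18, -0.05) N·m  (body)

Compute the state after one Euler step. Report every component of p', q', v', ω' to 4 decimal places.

new position p' = (2.0700, 0.2380, 0.9700)
v + (F/m)dt = (-1.4924, 1.8880, -1.4944)
ω×(Iω) gyroscopic = (-0.0352, -0.0891, 0.0936)
(τ − ω×Iω)/I = (0.1040, 1.4950, -1.0257)
new body rate ω' = (0.9021, 0.8299, 1.0795)
q⊗(0,ω) = (0.5698325, 0.5815919, 1.4071751, 0.1299875)
updated quaternion q' = (0.6794, -0.7297, 0.0392, 0.0668)

p' = (2.0700, 0.2380, 0.9700)
q' = (0.6794, -0.7297, 0.0392, 0.0668)
v' = (-1.4924, 1.8880, -1.4944)
ω' = (0.9021, 0.8299, 1.0795)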